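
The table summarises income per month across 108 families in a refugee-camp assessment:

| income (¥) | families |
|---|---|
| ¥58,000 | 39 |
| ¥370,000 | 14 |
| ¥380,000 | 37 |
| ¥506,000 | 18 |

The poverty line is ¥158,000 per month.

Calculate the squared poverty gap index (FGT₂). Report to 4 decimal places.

Poor units: 39×¥58,000 (q = 39 of N = 108).
Shortfall ratios: (158000−58000)/158000 = 0.6329 (×39).
Squared: 0.4006 (×39).
Sum = 15.622496; P₂ = 15.622496 / 108 = 0.1447.

0.1447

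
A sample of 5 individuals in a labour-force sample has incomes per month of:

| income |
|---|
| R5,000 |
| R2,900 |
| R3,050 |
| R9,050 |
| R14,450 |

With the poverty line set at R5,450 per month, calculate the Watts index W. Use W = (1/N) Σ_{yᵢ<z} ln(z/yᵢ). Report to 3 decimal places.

0.260

Below the line: R2,900, R3,050, R5,000 (q = 3 of N = 5).
Log shortfalls: ln(5450/2900) = 0.6309; ln(5450/3050) = 0.5805; ln(5450/5000) = 0.0862.
W = 1.297557 / 5 = 0.260.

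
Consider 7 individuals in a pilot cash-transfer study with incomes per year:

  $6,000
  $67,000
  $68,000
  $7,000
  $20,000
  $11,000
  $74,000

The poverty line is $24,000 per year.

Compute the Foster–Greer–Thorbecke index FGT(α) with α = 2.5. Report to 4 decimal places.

Incomes under z: $6,000, $7,000, $11,000, $20,000 (q = 4 of N = 7).
Gap ratios (z−y)/z: (24000−6000)/24000 = 0.7500; (24000−7000)/24000 = 0.7083; (24000−11000)/24000 = 0.5417; (24000−20000)/24000 = 0.1667.
Raised to α = 2.5: 0.48714; 0.42227; 0.21594; 0.01134.
Sum = 1.136692; FGT(2.5) = 1.136692 / 7 = 0.1624.

0.1624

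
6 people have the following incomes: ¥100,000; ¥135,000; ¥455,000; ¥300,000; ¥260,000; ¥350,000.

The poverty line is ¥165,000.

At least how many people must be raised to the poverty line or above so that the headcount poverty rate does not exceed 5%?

Currently q = 2 of N = 6 are below the line (H = 0.333).
A headcount ratio of at most 5% allows at most ⌊0.05 × 6⌋ = 0 poor people.
So at least 2 − 0 = 2 must be lifted.

2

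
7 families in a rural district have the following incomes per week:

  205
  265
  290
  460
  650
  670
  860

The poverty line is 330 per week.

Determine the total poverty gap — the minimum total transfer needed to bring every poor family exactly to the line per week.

230

Incomes under z: 205, 265, 290 (q = 3 of N = 7).
Individual gaps: 330−205 = 125; 330−265 = 65; 330−290 = 40.
Aggregate gap = 230.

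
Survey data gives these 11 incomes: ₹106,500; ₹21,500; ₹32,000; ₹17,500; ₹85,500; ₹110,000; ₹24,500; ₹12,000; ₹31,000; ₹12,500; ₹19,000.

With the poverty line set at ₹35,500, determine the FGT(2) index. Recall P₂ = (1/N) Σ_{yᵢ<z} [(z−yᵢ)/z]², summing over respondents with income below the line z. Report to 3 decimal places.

Incomes under z: ₹12,000, ₹12,500, ₹17,500, ₹19,000, ₹21,500, ₹24,500, ₹31,000, ₹32,000 (q = 8 of N = 11).
Shortfall ratios: (35500−12000)/35500 = 0.6620; (35500−12500)/35500 = 0.6479; (35500−17500)/35500 = 0.5070; (35500−19000)/35500 = 0.4648; (35500−21500)/35500 = 0.3944; (35500−24500)/35500 = 0.3099; (35500−31000)/35500 = 0.1268; (35500−32000)/35500 = 0.0986.
Squared: 0.4382; 0.4198; 0.2571; 0.2160; 0.1555; 0.0960; 0.0161; 0.0097.
Sum = 1.608411; P₂ = 1.608411 / 11 = 0.146.

0.146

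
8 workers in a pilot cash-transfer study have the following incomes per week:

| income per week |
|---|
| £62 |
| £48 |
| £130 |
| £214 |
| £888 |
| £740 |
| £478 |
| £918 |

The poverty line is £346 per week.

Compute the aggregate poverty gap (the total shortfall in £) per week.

Poor units: £48, £62, £130, £214 (q = 4 of N = 8).
Individual gaps: 346−48 = 298; 346−62 = 284; 346−130 = 216; 346−214 = 132.
Aggregate gap = £930.

£930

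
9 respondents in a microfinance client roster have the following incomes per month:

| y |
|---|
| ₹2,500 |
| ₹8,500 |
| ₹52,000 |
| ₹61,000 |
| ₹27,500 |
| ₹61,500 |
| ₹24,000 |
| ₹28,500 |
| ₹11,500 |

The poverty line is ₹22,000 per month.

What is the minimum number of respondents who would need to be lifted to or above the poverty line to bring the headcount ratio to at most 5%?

Currently q = 3 of N = 9 are below the line (H = 0.333).
A headcount ratio of at most 5% allows at most ⌊0.05 × 9⌋ = 0 poor respondents.
So at least 3 − 0 = 3 must be lifted.

3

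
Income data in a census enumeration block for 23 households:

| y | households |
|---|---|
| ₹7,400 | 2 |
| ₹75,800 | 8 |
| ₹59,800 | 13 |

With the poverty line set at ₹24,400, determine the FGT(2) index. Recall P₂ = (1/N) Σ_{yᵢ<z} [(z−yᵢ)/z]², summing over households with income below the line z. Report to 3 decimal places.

Below the line: 2×₹7,400 (q = 2 of N = 23).
Normalized shortfalls: (24400−7400)/24400 = 0.6967 (×2).
Squared: 0.4854 (×2).
Sum = 0.970841; P₂ = 0.970841 / 23 = 0.042.

0.042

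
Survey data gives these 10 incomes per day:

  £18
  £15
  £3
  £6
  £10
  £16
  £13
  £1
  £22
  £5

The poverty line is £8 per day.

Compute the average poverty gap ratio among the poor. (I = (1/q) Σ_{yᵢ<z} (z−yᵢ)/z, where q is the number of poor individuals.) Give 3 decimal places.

0.531

Below the line: £1, £3, £5, £6 (q = 4 of N = 10).
Shortfall ratios (z−y)/z: 0.8750, 0.6250, 0.3750, 0.2500; sum = 2.125000.
The income-gap ratio divides by q (the poor only): 2.125000 / 4 = 0.531.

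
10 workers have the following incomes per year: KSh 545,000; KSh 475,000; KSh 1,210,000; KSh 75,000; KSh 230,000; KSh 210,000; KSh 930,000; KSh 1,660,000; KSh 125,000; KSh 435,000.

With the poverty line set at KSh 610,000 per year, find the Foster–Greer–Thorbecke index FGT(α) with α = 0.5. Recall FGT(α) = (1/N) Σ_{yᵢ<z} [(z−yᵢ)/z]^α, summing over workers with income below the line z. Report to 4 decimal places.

0.4760

Poor units: KSh 75,000, KSh 125,000, KSh 210,000, KSh 230,000, KSh 435,000, KSh 475,000, KSh 545,000 (q = 7 of N = 10).
Normalized shortfalls: (610000−75000)/610000 = 0.8770; (610000−125000)/610000 = 0.7951; (610000−210000)/610000 = 0.6557; (610000−230000)/610000 = 0.6230; (610000−435000)/610000 = 0.2869; (610000−475000)/610000 = 0.2213; (610000−545000)/610000 = 0.1066.
Raised to α = 0.5: 0.93651; 0.89167; 0.80978; 0.78927; 0.53562; 0.47044; 0.32643.
Sum = 4.759717; FGT(0.5) = 4.759717 / 10 = 0.4760.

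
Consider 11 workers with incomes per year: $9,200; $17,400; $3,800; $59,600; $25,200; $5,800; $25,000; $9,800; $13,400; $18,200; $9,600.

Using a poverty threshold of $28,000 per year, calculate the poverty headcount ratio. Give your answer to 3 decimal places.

0.909

10 of the 11 workers have income below $28,000.
H = 10/11 = 0.909.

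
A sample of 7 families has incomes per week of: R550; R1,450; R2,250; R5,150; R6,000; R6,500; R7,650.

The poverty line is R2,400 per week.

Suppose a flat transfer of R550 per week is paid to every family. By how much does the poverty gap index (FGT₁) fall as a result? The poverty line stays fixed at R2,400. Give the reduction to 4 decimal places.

Before: below the line — R550, R1,450, R2,250; poverty gap index (FGT₁) = 0.175595.
After the R550 transfer: below the line — R1,100, R2,000; poverty gap index (FGT₁) = 0.101190.
Reduction = 0.175595 − 0.101190 = 0.0744.

0.0744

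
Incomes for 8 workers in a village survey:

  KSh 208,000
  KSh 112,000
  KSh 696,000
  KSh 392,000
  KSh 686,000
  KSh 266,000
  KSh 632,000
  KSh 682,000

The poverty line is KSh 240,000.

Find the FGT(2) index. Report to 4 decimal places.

0.0378

Poor units: KSh 112,000, KSh 208,000 (q = 2 of N = 8).
Shortfall ratios: (240000−112000)/240000 = 0.5333; (240000−208000)/240000 = 0.1333.
Squared: 0.2844; 0.0178.
Sum = 0.302222; P₂ = 0.302222 / 8 = 0.0378.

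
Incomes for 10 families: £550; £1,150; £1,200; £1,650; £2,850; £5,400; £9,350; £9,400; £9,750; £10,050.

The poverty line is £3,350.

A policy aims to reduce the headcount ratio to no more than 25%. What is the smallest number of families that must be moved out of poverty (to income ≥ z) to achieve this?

3

5 of the 10 families are poor, so H = 5/10 = 0.500.
A headcount ratio of at most 25% allows at most ⌊0.25 × 10⌋ = 2 poor families.
So at least 5 − 2 = 3 must be lifted.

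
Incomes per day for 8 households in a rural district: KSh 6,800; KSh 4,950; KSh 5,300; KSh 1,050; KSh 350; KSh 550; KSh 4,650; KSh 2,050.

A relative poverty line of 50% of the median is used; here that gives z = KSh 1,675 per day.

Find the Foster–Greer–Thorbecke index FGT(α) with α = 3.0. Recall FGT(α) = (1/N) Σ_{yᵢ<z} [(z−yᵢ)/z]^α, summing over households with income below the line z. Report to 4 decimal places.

0.1062

Below z: KSh 350, KSh 550, KSh 1,050 (q = 3 of N = 8).
Shortfall ratios: (1675−350)/1675 = 0.7910; (1675−550)/1675 = 0.6716; (1675−1050)/1675 = 0.3731.
Raised to α = 3.0: 0.49500; 0.30298; 0.05195.
Sum = 0.849928; FGT(3.0) = 0.849928 / 8 = 0.1062.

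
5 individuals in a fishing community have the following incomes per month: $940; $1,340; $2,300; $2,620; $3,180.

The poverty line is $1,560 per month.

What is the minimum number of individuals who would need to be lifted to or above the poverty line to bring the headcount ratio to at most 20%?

Currently q = 2 of N = 5 are below the line (H = 0.400).
A headcount ratio of at most 20% allows at most ⌊0.20 × 5⌋ = 1 poor individuals.
So at least 2 − 1 = 1 must be lifted.

1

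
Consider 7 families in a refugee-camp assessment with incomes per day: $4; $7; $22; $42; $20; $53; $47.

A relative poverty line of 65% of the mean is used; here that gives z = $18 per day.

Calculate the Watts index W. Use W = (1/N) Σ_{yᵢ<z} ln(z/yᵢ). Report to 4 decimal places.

Below z: $4, $7 (q = 2 of N = 7).
Log gaps: ln(18/4) = 1.5041; ln(18/7) = 0.9445.
W = 2.448539 / 7 = 0.3498.

0.3498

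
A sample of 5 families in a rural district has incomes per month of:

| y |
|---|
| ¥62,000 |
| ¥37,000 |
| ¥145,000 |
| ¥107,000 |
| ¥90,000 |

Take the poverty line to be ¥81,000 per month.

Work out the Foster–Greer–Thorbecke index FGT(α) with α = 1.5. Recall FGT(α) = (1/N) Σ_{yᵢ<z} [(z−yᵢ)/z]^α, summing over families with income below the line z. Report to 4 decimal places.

0.1028

Incomes under z: ¥37,000, ¥62,000 (q = 2 of N = 5).
Relative gaps: (81000−37000)/81000 = 0.5432; (81000−62000)/81000 = 0.2346.
Raised to α = 1.5: 0.40036; 0.11361.
Sum = 0.513967; FGT(1.5) = 0.513967 / 5 = 0.1028.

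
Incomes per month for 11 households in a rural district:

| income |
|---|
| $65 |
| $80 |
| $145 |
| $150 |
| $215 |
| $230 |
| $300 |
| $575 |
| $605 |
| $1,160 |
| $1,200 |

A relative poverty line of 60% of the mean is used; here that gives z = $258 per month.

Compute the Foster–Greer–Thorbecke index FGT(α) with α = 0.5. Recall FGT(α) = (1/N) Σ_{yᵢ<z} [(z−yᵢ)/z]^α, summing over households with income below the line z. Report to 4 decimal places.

Incomes under z: $65, $80, $145, $150, $215, $230 (q = 6 of N = 11).
Gap ratios (z−y)/z: (258−65)/258 = 0.7481; (258−80)/258 = 0.6899; (258−145)/258 = 0.4380; (258−150)/258 = 0.4186; (258−215)/258 = 0.1667; (258−230)/258 = 0.1085.
Raised to α = 0.5: 0.86491; 0.83062; 0.66180; 0.64700; 0.40825; 0.32943.
Sum = 3.742005; FGT(0.5) = 3.742005 / 11 = 0.3402.

0.3402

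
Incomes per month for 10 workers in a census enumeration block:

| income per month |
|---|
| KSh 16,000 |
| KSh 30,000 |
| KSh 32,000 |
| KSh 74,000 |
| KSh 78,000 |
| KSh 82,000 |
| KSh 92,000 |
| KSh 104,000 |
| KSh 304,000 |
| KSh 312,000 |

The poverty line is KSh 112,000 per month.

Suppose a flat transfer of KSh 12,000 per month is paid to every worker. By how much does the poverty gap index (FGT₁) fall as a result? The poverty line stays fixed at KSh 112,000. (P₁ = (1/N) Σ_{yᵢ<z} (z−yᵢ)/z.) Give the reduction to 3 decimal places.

0.082

Before: below the line — KSh 16,000, KSh 30,000, KSh 32,000, KSh 74,000, KSh 78,000, KSh 82,000, KSh 92,000, KSh 104,000; poverty gap index (FGT₁) = 0.34643.
After the KSh 12,000 transfer: below the line — KSh 28,000, KSh 42,000, KSh 44,000, KSh 86,000, KSh 90,000, KSh 94,000, KSh 104,000; poverty gap index (FGT₁) = 0.26429.
Reduction = 0.34643 − 0.26429 = 0.082.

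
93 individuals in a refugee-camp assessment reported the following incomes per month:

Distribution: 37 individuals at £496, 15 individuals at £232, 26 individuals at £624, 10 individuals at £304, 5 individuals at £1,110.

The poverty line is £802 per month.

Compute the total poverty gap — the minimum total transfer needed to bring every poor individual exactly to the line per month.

Incomes under z: 15×£232, 10×£304, 37×£496, 26×£624 (q = 88 of N = 93).
Individual gaps: 15×(802−232) = 8550; 10×(802−304) = 4980; 37×(802−496) = 11322; 26×(802−624) = 4628.
Aggregate gap = £29,480.

£29,480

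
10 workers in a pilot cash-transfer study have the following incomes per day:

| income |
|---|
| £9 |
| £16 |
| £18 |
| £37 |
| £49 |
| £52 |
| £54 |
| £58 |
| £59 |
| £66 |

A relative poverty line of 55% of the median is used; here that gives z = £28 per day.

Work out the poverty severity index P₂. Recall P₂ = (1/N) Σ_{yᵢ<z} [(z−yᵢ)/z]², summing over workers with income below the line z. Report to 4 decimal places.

Below the line: £9, £16, £18 (q = 3 of N = 10).
Gap ratios (z−y)/z: (28−9)/28 = 0.6786; (28−16)/28 = 0.4286; (28−18)/28 = 0.3571.
Squared: 0.4605; 0.1837; 0.1276.
Sum = 0.771684; P₂ = 0.771684 / 10 = 0.0772.

0.0772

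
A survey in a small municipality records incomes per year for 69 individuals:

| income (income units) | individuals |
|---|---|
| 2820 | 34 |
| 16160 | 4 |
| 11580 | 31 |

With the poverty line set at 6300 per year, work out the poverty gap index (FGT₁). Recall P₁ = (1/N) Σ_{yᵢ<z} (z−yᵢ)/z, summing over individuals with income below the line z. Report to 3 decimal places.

Poor units: 34×2820 (q = 34 of N = 69).
Relative gaps: (6300−2820)/6300 = 0.5524 (×34).
Sum of shortfalls = 18.780952; P₁ averages over all N: 18.780952 / 69 = 0.272.

0.272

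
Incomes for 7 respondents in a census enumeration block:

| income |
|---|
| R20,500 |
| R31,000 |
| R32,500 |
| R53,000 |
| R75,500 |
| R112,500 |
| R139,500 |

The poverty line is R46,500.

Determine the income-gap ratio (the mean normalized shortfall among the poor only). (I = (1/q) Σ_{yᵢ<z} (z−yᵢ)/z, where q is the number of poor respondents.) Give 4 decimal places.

0.3978

Below the line: R20,500, R31,000, R32,500 (q = 3 of N = 7).
Shortfall ratios (z−y)/z: 0.5591, 0.3333, 0.3011; sum = 1.193548.
The income-gap ratio divides by q (the poor only): 1.193548 / 3 = 0.3978.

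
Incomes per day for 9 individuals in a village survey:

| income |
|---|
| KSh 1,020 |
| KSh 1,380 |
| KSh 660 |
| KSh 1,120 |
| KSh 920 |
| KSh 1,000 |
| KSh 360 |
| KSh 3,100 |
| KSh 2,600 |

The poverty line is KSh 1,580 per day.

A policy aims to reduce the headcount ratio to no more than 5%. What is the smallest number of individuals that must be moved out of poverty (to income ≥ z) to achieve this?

7

7 of the 9 individuals are poor, so H = 7/9 = 0.778.
A headcount ratio of at most 5% allows at most ⌊0.05 × 9⌋ = 0 poor individuals.
So at least 7 − 0 = 7 must be lifted.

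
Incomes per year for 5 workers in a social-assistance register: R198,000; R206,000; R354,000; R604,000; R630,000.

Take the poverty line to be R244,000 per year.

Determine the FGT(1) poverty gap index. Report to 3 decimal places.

0.069

Poor units: R198,000, R206,000 (q = 2 of N = 5).
Normalized shortfalls: (244000−198000)/244000 = 0.1885; (244000−206000)/244000 = 0.1557.
Σ = 0.344262. Dividing by the full population N = 5 gives P₁ = 0.069.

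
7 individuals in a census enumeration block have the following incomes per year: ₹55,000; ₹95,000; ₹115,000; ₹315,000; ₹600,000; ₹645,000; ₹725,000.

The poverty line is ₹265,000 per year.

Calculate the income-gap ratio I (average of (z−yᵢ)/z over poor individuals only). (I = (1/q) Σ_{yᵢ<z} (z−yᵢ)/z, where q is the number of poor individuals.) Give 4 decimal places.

0.6667

Below z: ₹55,000, ₹95,000, ₹115,000 (q = 3 of N = 7).
Shortfall ratios (z−y)/z: 0.7925, 0.6415, 0.5660; sum = 2.000000.
The income-gap ratio divides by q (the poor only): 2.000000 / 3 = 0.6667.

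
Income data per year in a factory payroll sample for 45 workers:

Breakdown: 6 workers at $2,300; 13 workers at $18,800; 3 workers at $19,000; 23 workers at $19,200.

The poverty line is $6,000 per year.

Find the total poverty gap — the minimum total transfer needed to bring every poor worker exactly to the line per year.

$22,200

Poor units: 6×$2,300 (q = 6 of N = 45).
Individual gaps: 6×(6000−2300) = 22200.
Aggregate gap = $22,200.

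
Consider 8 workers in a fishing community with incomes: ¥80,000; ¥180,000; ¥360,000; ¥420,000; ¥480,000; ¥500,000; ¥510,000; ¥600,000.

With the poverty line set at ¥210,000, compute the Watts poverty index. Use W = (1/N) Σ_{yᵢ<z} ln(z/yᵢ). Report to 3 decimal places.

0.140

Below z: ¥80,000, ¥180,000 (q = 2 of N = 8).
Log gaps: ln(210000/80000) = 0.9651; ln(210000/180000) = 0.1542.
W = 1.119232 / 8 = 0.140.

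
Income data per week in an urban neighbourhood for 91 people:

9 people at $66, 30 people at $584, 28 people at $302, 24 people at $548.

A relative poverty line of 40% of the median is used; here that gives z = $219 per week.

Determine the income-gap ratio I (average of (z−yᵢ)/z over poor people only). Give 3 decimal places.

Below z: 9×$66 (q = 9 of N = 91).
Shortfall ratios (z−y)/z: 0.6986 (×9); sum = 6.287671.
I averages over the q = 9 poor units only: 6.287671 / 9 = 0.699.

0.699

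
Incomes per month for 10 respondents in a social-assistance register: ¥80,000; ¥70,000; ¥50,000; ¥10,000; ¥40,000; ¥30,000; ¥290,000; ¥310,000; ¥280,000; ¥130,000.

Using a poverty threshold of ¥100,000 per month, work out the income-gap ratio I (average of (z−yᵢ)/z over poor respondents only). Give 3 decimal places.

0.533

Poor units: ¥10,000, ¥30,000, ¥40,000, ¥50,000, ¥70,000, ¥80,000 (q = 6 of N = 10).
Relative gaps: 0.9000, 0.7000, 0.6000, 0.5000, 0.3000, 0.2000; sum = 3.200000.
I averages over the q = 6 poor units only: 3.200000 / 6 = 0.533.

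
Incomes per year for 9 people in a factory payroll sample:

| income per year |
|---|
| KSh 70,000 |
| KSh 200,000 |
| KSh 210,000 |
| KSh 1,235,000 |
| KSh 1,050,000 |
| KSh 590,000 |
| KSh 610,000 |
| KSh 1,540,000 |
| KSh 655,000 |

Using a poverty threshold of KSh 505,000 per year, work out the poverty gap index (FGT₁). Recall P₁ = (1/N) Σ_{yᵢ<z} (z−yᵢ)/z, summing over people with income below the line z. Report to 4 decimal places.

Below z: KSh 70,000, KSh 200,000, KSh 210,000 (q = 3 of N = 9).
Shortfall ratios: (505000−70000)/505000 = 0.8614; (505000−200000)/505000 = 0.6040; (505000−210000)/505000 = 0.5842.
Sum of shortfalls = 2.049505; P₁ averages over all N: 2.049505 / 9 = 0.2277.

0.2277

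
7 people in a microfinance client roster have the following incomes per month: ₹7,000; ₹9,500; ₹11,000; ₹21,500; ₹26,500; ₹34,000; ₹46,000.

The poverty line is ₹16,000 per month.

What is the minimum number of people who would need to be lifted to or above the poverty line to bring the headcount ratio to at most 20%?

Currently q = 3 of N = 7 are below the line (H = 0.429).
A headcount ratio of at most 20% allows at most ⌊0.20 × 7⌋ = 1 poor people.
So at least 3 − 1 = 2 must be lifted.

2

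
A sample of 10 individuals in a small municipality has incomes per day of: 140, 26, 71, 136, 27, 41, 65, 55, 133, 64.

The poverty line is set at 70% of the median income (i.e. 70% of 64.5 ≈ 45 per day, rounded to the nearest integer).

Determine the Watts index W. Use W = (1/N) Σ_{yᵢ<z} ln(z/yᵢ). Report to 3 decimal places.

0.115

Poor units: 26, 27, 41 (q = 3 of N = 10).
ln(z/y) terms: ln(45/26) = 0.5486; ln(45/27) = 0.5108; ln(45/41) = 0.0931.
W = 1.152482 / 10 = 0.115.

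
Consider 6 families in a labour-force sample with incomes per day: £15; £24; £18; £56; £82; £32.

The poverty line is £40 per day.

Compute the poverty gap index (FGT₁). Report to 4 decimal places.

0.2958

Incomes under z: £15, £18, £24, £32 (q = 4 of N = 6).
Normalized shortfalls: (40−15)/40 = 0.6250; (40−18)/40 = 0.5500; (40−24)/40 = 0.4000; (40−32)/40 = 0.2000.
Σ = 1.775000. Dividing by the full population N = 6 gives P₁ = 0.2958.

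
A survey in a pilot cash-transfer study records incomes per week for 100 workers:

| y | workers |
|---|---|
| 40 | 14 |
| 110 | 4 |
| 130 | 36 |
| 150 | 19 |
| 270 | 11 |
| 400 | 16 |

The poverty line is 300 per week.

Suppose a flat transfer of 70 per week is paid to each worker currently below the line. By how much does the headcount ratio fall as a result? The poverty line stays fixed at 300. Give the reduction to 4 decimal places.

Before: below the line — 14×40, 4×110, 36×130, 19×150, 11×270; headcount ratio = 0.840000.
After the 70 transfer: below the line — 14×110, 4×180, 36×200, 19×220; headcount ratio = 0.730000.
Reduction = 0.840000 − 0.730000 = 0.1100.

0.1100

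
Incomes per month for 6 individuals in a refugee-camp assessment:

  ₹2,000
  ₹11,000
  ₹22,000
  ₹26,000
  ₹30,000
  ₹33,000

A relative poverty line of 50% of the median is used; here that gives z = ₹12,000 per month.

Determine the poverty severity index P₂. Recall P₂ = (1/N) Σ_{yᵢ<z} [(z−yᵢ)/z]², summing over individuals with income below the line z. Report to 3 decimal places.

Below the line: ₹2,000, ₹11,000 (q = 2 of N = 6).
Gap ratios (z−y)/z: (12000−2000)/12000 = 0.8333; (12000−11000)/12000 = 0.0833.
Squared: 0.6944; 0.0069.
Sum = 0.701389; P₂ = 0.701389 / 6 = 0.117.

0.117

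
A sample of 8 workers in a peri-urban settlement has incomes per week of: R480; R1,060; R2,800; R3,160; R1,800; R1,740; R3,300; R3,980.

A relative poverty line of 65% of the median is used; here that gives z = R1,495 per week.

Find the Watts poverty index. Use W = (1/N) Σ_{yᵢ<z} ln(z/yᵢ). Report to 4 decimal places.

0.1850

Incomes under z: R480, R1,060 (q = 2 of N = 8).
Log shortfalls: ln(1495/480) = 1.1361; ln(1495/1060) = 0.3439.
W = 1.479953 / 8 = 0.1850.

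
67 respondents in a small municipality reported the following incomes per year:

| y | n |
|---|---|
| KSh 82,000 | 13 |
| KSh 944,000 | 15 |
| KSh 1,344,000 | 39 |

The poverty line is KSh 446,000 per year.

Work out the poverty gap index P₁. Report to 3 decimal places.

0.158

Below z: 13×KSh 82,000 (q = 13 of N = 67).
Normalized shortfalls: (446000−82000)/446000 = 0.8161 (×13).
Sum of shortfalls = 10.609865; P₁ averages over all N: 10.609865 / 67 = 0.158.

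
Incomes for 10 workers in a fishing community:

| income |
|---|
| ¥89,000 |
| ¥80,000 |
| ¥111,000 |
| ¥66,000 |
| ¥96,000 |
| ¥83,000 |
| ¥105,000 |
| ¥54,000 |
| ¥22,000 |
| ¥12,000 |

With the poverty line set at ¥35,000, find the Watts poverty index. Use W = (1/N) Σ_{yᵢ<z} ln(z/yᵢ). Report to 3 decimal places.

Below z: ¥12,000, ¥22,000 (q = 2 of N = 10).
ln(z/y) terms: ln(35000/12000) = 1.0704; ln(35000/22000) = 0.4643.
W = 1.534747 / 10 = 0.153.

0.153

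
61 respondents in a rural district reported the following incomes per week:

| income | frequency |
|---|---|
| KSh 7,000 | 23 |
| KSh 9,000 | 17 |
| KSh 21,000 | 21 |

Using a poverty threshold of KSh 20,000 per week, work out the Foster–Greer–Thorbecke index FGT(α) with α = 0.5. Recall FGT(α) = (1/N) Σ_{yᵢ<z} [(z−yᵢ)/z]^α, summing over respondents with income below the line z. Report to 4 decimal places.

0.5107

Below z: 23×KSh 7,000, 17×KSh 9,000 (q = 40 of N = 61).
Relative gaps: (20000−7000)/20000 = 0.6500 (×23); (20000−9000)/20000 = 0.5500 (×17).
Raised to α = 0.5: 0.80623 (×23); 0.74162 (×17).
Sum = 31.150730; FGT(0.5) = 31.150730 / 61 = 0.5107.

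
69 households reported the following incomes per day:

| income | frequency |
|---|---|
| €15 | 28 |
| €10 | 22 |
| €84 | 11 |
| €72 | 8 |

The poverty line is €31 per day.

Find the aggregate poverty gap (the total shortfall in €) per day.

€910

Incomes under z: 22×€10, 28×€15 (q = 50 of N = 69).
Individual gaps: 22×(31−10) = 462; 28×(31−15) = 448.
Aggregate gap = €910.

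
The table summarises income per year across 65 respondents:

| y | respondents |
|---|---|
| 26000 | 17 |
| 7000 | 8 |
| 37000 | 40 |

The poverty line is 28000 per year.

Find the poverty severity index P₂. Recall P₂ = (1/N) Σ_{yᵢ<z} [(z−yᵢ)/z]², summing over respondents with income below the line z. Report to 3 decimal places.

0.071

Below z: 8×7000, 17×26000 (q = 25 of N = 65).
Gap ratios (z−y)/z: (28000−7000)/28000 = 0.7500 (×8); (28000−26000)/28000 = 0.0714 (×17).
Squared: 0.5625 (×8); 0.0051 (×17).
Sum = 4.586735; P₂ = 4.586735 / 65 = 0.071.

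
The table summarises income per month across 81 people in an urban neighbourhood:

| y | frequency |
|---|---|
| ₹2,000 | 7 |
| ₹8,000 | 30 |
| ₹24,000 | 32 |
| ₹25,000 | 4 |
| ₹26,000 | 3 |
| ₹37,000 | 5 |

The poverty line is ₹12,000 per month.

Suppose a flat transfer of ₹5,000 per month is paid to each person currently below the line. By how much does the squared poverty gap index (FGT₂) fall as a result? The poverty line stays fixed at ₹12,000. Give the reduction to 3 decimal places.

Before: below the line — 7×₹2,000, 30×₹8,000; squared poverty gap index (FGT₂) = 0.10117.
After the ₹5,000 transfer: below the line — 7×₹7,000; squared poverty gap index (FGT₂) = 0.01500.
Reduction = 0.10117 − 0.01500 = 0.086.

0.086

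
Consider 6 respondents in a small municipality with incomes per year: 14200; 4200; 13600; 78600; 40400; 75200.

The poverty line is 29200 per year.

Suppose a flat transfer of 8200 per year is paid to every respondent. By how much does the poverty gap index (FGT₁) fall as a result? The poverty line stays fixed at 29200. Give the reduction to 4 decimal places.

Before: below the line — 4200, 13600, 14200; poverty gap index (FGT₁) = 0.317352.
After the 8200 transfer: below the line — 12400, 21800, 22400; poverty gap index (FGT₁) = 0.176941.
Reduction = 0.317352 − 0.176941 = 0.1404.

0.1404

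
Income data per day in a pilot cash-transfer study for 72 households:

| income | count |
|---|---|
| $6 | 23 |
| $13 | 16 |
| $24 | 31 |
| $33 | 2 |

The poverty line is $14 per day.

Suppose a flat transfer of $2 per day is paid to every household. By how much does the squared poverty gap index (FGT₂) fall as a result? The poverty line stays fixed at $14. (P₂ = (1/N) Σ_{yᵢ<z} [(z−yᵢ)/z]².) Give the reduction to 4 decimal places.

0.0468

Before: below the line — 23×$6, 16×$13; squared poverty gap index (FGT₂) = 0.105442.
After the $2 transfer: below the line — 23×$8; squared poverty gap index (FGT₂) = 0.058673.
Reduction = 0.105442 − 0.058673 = 0.0468.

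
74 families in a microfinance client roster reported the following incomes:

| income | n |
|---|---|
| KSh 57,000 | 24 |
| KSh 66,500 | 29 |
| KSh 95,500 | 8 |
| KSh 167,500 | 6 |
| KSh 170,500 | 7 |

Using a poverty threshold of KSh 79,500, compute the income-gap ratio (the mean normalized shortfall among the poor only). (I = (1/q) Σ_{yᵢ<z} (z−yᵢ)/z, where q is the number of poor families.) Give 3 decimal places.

0.218

Below z: 24×KSh 57,000, 29×KSh 66,500 (q = 53 of N = 74).
Shortfall ratios (z−y)/z: 0.2830 (×24), 0.1635 (×29); sum = 11.534591.
I averages over the q = 53 poor units only: 11.534591 / 53 = 0.218.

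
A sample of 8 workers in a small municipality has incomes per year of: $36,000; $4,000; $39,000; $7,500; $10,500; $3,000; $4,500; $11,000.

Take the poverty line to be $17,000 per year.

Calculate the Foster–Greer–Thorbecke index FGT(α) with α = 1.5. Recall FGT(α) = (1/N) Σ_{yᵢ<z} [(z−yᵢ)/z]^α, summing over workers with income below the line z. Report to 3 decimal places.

0.364

Below z: $3,000, $4,000, $4,500, $7,500, $10,500, $11,000 (q = 6 of N = 8).
Relative gaps: (17000−3000)/17000 = 0.8235; (17000−4000)/17000 = 0.7647; (17000−4500)/17000 = 0.7353; (17000−7500)/17000 = 0.5588; (17000−10500)/17000 = 0.3824; (17000−11000)/17000 = 0.3529.
Raised to α = 1.5: 0.74734; 0.66872; 0.63051; 0.41775; 0.23643; 0.20968.
Sum = 2.910417; FGT(1.5) = 2.910417 / 8 = 0.364.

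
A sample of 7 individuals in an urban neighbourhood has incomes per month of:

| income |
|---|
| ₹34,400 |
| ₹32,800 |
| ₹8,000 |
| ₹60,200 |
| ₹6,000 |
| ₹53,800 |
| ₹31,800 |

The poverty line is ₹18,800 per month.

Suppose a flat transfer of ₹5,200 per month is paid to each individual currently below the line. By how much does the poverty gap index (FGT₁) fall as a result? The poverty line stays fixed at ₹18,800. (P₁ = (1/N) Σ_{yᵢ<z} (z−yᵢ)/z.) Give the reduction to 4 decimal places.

0.0790

Before: below the line — ₹6,000, ₹8,000; poverty gap index (FGT₁) = 0.179331.
After the ₹5,200 transfer: below the line — ₹11,200, ₹13,200; poverty gap index (FGT₁) = 0.100304.
Reduction = 0.179331 − 0.100304 = 0.0790.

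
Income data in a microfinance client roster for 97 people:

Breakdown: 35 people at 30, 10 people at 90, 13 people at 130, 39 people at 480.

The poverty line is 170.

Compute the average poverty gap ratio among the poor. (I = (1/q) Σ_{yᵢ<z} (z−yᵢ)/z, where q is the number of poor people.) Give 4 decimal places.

0.6308

Below the line: 35×30, 10×90, 13×130 (q = 58 of N = 97).
Relative gaps: 0.8235 (×35), 0.4706 (×10), 0.2353 (×13); sum = 36.588235.
The income-gap ratio divides by q (the poor only): 36.588235 / 58 = 0.6308.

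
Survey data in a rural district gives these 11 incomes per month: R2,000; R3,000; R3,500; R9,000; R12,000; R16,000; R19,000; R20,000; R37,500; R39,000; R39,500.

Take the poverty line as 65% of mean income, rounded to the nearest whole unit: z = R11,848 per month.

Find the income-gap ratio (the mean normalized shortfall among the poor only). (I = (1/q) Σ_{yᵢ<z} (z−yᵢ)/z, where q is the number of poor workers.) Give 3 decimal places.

0.631

Poor units: R2,000, R3,000, R3,500, R9,000 (q = 4 of N = 11).
Shortfall ratios (z−y)/z: 0.8312, 0.7468, 0.7046, 0.2404; sum = 2.522957.
The income-gap ratio divides by q (the poor only): 2.522957 / 4 = 0.631.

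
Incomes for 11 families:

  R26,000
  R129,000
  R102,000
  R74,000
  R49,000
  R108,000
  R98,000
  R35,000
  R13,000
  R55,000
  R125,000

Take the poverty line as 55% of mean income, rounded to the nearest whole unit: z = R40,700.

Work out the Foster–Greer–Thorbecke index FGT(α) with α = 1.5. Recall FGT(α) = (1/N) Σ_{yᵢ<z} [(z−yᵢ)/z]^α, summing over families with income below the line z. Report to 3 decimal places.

Poor units: R13,000, R26,000, R35,000 (q = 3 of N = 11).
Shortfall ratios: (40700−13000)/40700 = 0.6806; (40700−26000)/40700 = 0.3612; (40700−35000)/40700 = 0.1400.
Raised to α = 1.5: 0.56147; 0.21706; 0.05241.
Sum = 0.830945; FGT(1.5) = 0.830945 / 11 = 0.076.

0.076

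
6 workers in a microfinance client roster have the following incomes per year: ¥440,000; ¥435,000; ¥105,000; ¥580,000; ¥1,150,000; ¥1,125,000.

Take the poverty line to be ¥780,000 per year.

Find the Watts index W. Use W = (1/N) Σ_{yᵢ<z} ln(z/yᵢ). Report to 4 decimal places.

Poor units: ¥105,000, ¥435,000, ¥440,000, ¥580,000 (q = 4 of N = 6).
Log gaps: ln(780000/105000) = 2.0053; ln(780000/435000) = 0.5839; ln(780000/440000) = 0.5725; ln(780000/580000) = 0.2963.
W = 3.458066 / 6 = 0.5763.

0.5763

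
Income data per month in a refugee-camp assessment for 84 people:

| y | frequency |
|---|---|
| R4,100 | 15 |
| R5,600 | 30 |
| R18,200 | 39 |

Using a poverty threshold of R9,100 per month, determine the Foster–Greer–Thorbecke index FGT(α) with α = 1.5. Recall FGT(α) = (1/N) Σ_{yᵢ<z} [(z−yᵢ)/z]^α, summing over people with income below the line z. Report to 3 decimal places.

Incomes under z: 15×R4,100, 30×R5,600 (q = 45 of N = 84).
Normalized shortfalls: (9100−4100)/9100 = 0.5495 (×15); (9100−5600)/9100 = 0.3846 (×30).
Raised to α = 1.5: 0.40728 (×15); 0.23853 (×30).
Sum = 13.265048; FGT(1.5) = 13.265048 / 84 = 0.158.

0.158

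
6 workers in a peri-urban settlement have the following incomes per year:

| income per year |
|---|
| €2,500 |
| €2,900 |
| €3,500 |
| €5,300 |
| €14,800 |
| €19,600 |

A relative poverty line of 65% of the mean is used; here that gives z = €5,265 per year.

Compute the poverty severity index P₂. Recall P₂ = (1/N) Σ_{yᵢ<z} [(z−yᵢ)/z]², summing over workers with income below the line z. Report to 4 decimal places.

0.0983

Below the line: €2,500, €2,900, €3,500 (q = 3 of N = 6).
Normalized shortfalls: (5265−2500)/5265 = 0.5252; (5265−2900)/5265 = 0.4492; (5265−3500)/5265 = 0.3352.
Squared: 0.2758; 0.2018; 0.1124.
Sum = 0.589955; P₂ = 0.589955 / 6 = 0.0983.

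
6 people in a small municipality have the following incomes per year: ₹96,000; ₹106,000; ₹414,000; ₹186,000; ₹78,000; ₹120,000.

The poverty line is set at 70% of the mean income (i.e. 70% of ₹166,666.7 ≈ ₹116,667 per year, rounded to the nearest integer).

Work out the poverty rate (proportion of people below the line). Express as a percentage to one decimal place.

3 of the 6 people have income below ₹116,667.
H = 3/6 = 50.0%.

50.0%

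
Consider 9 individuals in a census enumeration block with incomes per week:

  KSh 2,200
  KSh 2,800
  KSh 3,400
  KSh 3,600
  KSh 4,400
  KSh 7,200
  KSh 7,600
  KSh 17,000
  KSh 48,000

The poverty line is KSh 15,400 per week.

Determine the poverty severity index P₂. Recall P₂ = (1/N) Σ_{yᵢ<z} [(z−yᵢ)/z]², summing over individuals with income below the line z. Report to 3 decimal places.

Poor units: KSh 2,200, KSh 2,800, KSh 3,400, KSh 3,600, KSh 4,400, KSh 7,200, KSh 7,600 (q = 7 of N = 9).
Shortfall ratios: (15400−2200)/15400 = 0.8571; (15400−2800)/15400 = 0.8182; (15400−3400)/15400 = 0.7792; (15400−3600)/15400 = 0.7662; (15400−4400)/15400 = 0.7143; (15400−7200)/15400 = 0.5325; (15400−7600)/15400 = 0.5065.
Squared: 0.7347; 0.6694; 0.6072; 0.5871; 0.5102; 0.2835; 0.2565.
Sum = 3.648676; P₂ = 3.648676 / 9 = 0.405.

0.405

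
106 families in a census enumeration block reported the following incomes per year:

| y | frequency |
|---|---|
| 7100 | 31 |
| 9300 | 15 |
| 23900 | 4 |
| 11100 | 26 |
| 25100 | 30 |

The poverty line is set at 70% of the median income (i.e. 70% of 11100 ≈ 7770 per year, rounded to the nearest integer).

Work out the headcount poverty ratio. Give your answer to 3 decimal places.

0.292

31 of the 106 families have income below 7770.
H = 31/106 = 0.292.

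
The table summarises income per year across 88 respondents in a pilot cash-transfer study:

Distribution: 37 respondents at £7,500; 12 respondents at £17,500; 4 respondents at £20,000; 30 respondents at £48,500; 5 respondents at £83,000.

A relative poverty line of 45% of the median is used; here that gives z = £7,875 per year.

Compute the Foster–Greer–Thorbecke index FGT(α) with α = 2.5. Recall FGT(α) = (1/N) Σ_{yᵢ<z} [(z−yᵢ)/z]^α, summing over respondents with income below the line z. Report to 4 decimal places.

0.0002

Below z: 37×£7,500 (q = 37 of N = 88).
Relative gaps: (7875−7500)/7875 = 0.0476 (×37).
Raised to α = 2.5: 0.00049 (×37).
Sum = 0.018309; FGT(2.5) = 0.018309 / 88 = 0.0002.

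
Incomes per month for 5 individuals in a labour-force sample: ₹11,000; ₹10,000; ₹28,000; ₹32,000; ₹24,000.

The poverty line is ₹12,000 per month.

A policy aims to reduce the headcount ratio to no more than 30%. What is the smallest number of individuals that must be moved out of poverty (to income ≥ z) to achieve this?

2 of the 5 individuals are poor, so H = 2/5 = 0.400.
A headcount ratio of at most 30% allows at most ⌊0.30 × 5⌋ = 1 poor individuals.
So at least 2 − 1 = 1 must be lifted.

1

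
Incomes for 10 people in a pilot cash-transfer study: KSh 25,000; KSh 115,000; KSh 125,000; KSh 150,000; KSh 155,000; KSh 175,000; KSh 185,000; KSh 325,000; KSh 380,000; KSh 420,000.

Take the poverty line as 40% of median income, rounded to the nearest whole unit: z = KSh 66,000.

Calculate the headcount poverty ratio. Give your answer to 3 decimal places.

1 of the 10 people have income below KSh 66,000.
H = 1/10 = 0.100.

0.100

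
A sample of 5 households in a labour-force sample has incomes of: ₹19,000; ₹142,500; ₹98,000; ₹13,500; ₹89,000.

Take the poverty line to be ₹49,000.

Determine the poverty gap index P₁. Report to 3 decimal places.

0.267

Poor units: ₹13,500, ₹19,000 (q = 2 of N = 5).
Normalized shortfalls: (49000−13500)/49000 = 0.7245; (49000−19000)/49000 = 0.6122.
Sum of shortfalls = 1.336735; P₁ averages over all N: 1.336735 / 5 = 0.267.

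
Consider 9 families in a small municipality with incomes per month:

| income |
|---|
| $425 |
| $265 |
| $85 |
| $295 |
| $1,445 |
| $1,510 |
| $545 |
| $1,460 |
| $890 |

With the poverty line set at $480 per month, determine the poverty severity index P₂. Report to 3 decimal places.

0.115

Below the line: $85, $265, $295, $425 (q = 4 of N = 9).
Relative gaps: (480−85)/480 = 0.8229; (480−265)/480 = 0.4479; (480−295)/480 = 0.3854; (480−425)/480 = 0.1146.
Squared: 0.6772; 0.2006; 0.1485; 0.0131.
Sum = 1.039497; P₂ = 1.039497 / 9 = 0.115.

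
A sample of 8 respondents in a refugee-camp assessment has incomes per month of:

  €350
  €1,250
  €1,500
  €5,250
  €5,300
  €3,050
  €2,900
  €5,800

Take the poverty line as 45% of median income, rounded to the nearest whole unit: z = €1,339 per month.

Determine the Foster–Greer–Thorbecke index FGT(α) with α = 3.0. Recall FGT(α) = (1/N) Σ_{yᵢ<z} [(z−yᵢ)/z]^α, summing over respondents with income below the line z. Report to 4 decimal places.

Incomes under z: €350, €1,250 (q = 2 of N = 8).
Gap ratios (z−y)/z: (1339−350)/1339 = 0.7386; (1339−1250)/1339 = 0.0665.
Raised to α = 3.0: 0.40295; 0.00029.
Sum = 0.403240; FGT(3.0) = 0.403240 / 8 = 0.0504.

0.0504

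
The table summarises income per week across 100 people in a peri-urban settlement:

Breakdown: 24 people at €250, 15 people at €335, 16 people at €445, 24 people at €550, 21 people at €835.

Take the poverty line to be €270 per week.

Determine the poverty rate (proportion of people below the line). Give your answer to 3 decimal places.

24 of the 100 people have income below €270.
H = 24/100 = 0.240.

0.240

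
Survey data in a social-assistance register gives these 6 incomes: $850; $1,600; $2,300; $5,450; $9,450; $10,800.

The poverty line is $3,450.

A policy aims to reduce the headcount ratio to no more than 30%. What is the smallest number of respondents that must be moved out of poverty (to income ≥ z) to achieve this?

2

Currently q = 3 of N = 6 are below the line (H = 0.500).
A headcount ratio of at most 30% allows at most ⌊0.30 × 6⌋ = 1 poor respondents.
So at least 3 − 1 = 2 must be lifted.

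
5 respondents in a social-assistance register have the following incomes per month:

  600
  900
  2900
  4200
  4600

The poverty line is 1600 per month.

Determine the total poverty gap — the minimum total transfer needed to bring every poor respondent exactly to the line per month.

Below the line: 600, 900 (q = 2 of N = 5).
Individual gaps: 1600−600 = 1000; 1600−900 = 700.
Aggregate gap = 1700.

1700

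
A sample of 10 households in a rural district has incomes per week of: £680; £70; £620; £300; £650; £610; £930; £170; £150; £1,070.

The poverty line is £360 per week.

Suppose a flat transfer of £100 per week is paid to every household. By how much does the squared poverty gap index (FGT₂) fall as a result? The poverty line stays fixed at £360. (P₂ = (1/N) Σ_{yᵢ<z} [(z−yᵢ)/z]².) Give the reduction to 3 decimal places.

Before: below the line — £70, £150, £170, £300; squared poverty gap index (FGT₂) = 0.12955.
After the £100 transfer: below the line — £170, £250, £270; squared poverty gap index (FGT₂) = 0.04344.
Reduction = 0.12955 − 0.04344 = 0.086.

0.086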